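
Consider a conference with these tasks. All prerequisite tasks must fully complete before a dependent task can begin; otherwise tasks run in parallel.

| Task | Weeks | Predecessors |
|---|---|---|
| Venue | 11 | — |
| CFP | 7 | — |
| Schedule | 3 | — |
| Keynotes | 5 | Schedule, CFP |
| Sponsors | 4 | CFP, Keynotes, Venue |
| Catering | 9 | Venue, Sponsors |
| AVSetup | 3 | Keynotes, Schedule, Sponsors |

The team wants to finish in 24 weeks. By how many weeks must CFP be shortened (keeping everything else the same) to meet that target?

1

Current finish: 25 weeks; target: 24.
CFP is on every critical path, so each week cut from CFP cuts the finish by one (this holds down to a finish of 24).
Need 25 − 24 = 1 week off CFP → CFP becomes 6 weeks, finish becomes 24.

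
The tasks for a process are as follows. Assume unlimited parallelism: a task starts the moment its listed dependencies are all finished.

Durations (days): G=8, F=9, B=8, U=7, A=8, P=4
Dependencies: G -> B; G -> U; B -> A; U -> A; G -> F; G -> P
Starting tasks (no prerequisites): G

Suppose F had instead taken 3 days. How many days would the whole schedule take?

As given, the longest chain is G→B→A = 8+8+8 = 24, so the finish is 24 days.
F has 7 days of float (longest path through it is 17).
The critical path is still G→B→A; finish is now 24 days.

24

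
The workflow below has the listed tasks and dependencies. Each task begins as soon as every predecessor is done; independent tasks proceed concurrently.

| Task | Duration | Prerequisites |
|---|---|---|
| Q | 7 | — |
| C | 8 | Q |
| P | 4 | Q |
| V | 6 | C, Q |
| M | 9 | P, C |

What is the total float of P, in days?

4

Critical path: Q→C→M = 7+8+9 = 24, so the finish is 24 days.
The longest chain containing P totals 20 days.
Float = 24 − 20 = 4.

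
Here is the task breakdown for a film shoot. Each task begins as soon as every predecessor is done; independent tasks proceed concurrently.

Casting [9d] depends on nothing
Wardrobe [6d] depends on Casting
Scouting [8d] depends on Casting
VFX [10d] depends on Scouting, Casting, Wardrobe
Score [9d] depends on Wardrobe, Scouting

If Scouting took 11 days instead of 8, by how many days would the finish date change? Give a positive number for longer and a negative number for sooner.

Baseline: Casting→Scouting→VFX = 9+8+10 = 27 → 27 days.
Since Scouting is critical, the +3 change carries straight to that chain (now 30 days).
No other chain overtakes it, so the finish is 30 days.
Change in finish: 30 − 27 = +3 days.

3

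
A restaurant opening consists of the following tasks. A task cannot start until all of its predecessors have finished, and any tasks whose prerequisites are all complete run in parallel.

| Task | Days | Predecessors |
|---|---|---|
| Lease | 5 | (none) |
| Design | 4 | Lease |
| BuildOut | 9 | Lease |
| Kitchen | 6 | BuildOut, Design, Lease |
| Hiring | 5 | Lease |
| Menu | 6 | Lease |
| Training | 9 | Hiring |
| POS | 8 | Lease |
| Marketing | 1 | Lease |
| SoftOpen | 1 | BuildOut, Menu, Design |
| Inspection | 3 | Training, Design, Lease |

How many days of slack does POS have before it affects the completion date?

9

Critical path: Lease→Hiring→Training→Inspection = 5+5+9+3 = 22, so the finish is 22 days.
The longest chain containing POS totals 13 days.
Slack of POS = 14 − 5 = 9 days.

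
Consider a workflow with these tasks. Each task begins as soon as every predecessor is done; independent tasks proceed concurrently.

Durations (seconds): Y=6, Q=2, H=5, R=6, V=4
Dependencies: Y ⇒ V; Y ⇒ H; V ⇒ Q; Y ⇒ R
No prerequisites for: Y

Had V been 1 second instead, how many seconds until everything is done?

12

The binding path is Y→V→Q = 6+4+2 = 12; finish at 12 seconds.
V lies on that path, so at 1 second the path becomes 9 seconds.
Now Y→R = 6+6 = 12 is longest, so the finish becomes 12 seconds.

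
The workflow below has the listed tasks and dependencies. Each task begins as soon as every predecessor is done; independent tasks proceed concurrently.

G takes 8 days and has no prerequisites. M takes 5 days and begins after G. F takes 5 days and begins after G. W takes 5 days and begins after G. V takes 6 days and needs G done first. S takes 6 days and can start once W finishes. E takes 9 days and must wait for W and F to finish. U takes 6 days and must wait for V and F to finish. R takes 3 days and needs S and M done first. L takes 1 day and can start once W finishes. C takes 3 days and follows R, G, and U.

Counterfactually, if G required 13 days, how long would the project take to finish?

Actual critical path: G→W→S→R→C = 8+5+6+3+3 = 25 ⇒ 25 days.
G is on the critical path; changing it to 13 makes that path 30 days.
That remains the longest chain; total 30 days.

30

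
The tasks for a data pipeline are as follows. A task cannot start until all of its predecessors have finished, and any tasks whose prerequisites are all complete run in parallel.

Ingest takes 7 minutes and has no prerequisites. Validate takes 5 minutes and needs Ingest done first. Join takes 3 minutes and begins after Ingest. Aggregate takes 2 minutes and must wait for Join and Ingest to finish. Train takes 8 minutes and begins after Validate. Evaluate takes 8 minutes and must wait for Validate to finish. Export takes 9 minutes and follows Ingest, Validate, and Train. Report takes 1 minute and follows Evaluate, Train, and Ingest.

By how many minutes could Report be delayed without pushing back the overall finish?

Critical path: Ingest→Validate→Train→Export = 7+5+8+9 = 29, so the finish is 29 minutes.
The longest chain containing Report totals 21 minutes.
Float = 29 − 21 = 8.

8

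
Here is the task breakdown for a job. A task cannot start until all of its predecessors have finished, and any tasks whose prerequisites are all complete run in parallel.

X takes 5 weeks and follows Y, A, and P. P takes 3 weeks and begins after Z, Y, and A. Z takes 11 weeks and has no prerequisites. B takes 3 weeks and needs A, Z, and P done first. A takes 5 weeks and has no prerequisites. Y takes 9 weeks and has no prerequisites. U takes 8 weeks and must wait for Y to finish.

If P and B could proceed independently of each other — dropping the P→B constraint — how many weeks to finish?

19

Original critical path: Z→P→X = 11+3+5 = 19 ⇒ 19 weeks.
Without P→B, B's earliest start moves from 14 to 11.
After: Z→P→X = 11+3+5 = 19 → 19 weeks.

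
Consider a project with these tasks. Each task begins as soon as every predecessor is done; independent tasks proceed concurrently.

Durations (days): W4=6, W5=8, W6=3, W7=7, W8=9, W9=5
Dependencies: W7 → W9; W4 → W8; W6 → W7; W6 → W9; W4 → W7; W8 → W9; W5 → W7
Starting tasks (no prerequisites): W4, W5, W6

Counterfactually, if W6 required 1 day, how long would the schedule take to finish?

The binding path is W4→W8→W9 = 6+9+5 = 20; finish at 20 days.
W6 has 5 days of float (longest path through it is 15).
The critical path is still W4→W8→W9; finish is now 20 days.

20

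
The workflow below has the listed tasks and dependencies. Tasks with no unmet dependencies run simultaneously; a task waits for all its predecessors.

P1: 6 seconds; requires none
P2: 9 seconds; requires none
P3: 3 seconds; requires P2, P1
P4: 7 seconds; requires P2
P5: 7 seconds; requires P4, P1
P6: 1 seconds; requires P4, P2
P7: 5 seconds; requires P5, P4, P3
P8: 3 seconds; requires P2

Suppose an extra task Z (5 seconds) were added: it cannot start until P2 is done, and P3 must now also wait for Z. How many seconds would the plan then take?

Originally the plan takes 28 seconds.
With Z inserted, P3 now waits for max(P2, P1, Z).
New critical path: P2→P4→P5→P7 = 9+7+7+5 = 28 ⇒ 28 seconds.

28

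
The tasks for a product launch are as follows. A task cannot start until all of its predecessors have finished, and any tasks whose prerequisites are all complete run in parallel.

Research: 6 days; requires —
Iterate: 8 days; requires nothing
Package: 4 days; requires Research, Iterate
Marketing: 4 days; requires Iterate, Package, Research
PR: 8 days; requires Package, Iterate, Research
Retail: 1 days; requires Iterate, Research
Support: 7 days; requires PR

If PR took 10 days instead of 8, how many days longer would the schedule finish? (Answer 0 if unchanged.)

The binding path is Iterate→Package→PR→Support = 8+4+8+7 = 27; finish at 27 days.
PR is on the critical path; changing it to 10 makes that path 29 days.
That remains the longest chain; total 29 days.
Change in finish: 29 − 27 = +2 days.

2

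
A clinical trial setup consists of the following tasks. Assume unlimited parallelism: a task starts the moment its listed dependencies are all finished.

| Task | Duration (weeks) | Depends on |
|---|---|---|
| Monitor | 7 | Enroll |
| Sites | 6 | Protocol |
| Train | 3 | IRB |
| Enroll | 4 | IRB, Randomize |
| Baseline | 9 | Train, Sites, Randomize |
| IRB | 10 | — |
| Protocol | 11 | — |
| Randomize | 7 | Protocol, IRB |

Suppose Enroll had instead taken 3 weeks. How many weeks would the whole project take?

The binding path is Protocol→Randomize→Enroll→Monitor = 11+7+4+7 = 29; finish at 29 weeks.
Enroll is on the critical path; changing it to 3 makes that path 28 weeks.
The critical path is still Protocol→Randomize→Enroll→Monitor; finish is now 28 weeks.

28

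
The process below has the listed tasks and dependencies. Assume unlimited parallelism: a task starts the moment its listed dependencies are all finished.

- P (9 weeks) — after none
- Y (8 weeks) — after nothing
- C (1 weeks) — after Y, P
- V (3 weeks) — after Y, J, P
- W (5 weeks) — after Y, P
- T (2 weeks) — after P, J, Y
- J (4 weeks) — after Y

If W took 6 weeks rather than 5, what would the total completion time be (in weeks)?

15

Actual critical path: Y→J→V = 8+4+3 = 15 ⇒ 15 weeks.
W has 1 week of float (longest path through it is 14).
Now P→W = 9+6 = 15 is longest, so the finish becomes 15 weeks.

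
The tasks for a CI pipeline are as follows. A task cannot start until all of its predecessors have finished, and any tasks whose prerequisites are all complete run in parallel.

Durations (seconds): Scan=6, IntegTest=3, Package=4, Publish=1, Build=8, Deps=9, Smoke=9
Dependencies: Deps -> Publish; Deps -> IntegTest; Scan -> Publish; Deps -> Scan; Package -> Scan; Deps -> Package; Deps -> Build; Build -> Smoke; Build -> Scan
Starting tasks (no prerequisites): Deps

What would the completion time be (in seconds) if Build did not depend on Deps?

20

With the dependency in place, Deps→Build→Smoke = 9+8+9 = 26 sets the finish at 26 seconds.
Without Deps→Build, Build's earliest start moves from 9 to 0.
The longest chain is now Deps→Package→Scan→Publish = 9+4+6+1 = 20, so the schedule takes 20 seconds.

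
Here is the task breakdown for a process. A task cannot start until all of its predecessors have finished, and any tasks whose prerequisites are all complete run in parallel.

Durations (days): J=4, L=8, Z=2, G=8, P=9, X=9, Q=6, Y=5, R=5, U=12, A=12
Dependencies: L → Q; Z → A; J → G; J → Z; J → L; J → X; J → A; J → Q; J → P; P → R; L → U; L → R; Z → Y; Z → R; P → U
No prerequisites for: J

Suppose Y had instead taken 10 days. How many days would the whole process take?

As given, the longest chain is J→P→U = 4+9+12 = 25, so the finish is 25 days.
Y is off the critical path — its longest chain is 11 days, giving 14 of slack.
No other chain overtakes it, so the finish is 25 days.

25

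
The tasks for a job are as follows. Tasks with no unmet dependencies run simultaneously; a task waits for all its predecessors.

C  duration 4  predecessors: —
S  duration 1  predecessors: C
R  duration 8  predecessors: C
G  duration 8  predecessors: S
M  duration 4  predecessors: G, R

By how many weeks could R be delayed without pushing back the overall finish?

C→S→G→M = 4+1+8+4 = 17 sets the makespan at 17 weeks.
Longest path through R: 16 weeks (earliest finish 12, latest finish 13).
So R can slip 13 − 12 = 1 week.

1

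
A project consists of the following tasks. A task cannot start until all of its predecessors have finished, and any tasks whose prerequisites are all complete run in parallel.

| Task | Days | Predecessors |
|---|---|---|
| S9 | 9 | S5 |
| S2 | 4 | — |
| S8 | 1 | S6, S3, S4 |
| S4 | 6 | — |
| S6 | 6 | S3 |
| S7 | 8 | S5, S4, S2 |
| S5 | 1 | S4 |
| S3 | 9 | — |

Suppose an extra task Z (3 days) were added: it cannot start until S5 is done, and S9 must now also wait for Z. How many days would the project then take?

Originally the project takes 16 days.
With Z inserted, S9 now waits for max(S5, Z).
New critical path: S4→S5→Z→S9 = 6+1+3+9 = 19 ⇒ 19 days.

19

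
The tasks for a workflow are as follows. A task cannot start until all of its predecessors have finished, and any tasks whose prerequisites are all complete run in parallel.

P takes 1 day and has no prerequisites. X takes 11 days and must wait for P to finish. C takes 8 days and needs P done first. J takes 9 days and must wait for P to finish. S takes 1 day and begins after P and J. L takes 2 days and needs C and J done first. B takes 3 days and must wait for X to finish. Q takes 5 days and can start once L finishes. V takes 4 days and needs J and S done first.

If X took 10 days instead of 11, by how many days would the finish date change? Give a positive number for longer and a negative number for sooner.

0

As given, the longest chain is P→J→L→Q = 1+9+2+5 = 17, so the finish is 17 days.
X is off the critical path — its longest chain is 15 days, giving 2 of slack.
No other chain overtakes it, so the finish is 17 days.
Change in finish: 17 − 17 = +0 days.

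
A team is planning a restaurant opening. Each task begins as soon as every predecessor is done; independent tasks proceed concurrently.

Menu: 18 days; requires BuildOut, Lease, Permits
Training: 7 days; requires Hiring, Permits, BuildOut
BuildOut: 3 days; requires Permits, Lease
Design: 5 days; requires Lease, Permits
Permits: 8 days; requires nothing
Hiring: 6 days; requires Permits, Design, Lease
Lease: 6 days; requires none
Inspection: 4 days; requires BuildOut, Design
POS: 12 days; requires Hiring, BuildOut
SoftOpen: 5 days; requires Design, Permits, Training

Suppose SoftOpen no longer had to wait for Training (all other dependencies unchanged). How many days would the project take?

Before: longest chain Permits→Design→Hiring→Training→SoftOpen = 8+5+6+7+5 = 31, finish 31.
Without Training→SoftOpen, SoftOpen's earliest start moves from 26 to 13.
New critical path: Permits→Design→Hiring→POS = 8+5+6+12 = 31 ⇒ 31 days.

31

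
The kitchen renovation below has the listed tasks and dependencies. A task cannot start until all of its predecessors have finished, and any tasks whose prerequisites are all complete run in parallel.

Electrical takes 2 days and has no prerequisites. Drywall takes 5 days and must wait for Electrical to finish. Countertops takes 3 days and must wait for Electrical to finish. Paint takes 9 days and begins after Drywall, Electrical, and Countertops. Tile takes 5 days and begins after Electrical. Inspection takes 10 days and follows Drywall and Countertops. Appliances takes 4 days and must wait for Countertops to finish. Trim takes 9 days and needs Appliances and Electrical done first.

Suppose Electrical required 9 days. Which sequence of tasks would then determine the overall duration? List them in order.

Electrical, Countertops, Appliances, Trim

The binding path is Electrical→Countertops→Appliances→Trim = 2+3+4+9 = 18; finish at 18 days.
Electrical is on the critical path; changing it to 9 makes that path 25 days.
That remains the longest chain; total 25 days.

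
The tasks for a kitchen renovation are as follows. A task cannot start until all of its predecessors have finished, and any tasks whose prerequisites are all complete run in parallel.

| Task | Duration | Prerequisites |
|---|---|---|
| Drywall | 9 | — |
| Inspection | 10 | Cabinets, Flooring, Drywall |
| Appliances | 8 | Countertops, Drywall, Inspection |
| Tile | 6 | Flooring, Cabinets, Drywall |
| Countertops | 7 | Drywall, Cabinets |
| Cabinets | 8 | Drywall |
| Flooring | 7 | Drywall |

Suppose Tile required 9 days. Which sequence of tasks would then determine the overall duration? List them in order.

Drywall, Cabinets, Inspection, Appliances

Critical path before the change: Drywall→Cabinets→Inspection→Appliances = 9+8+10+8 = 35 giving 35 days.
Tile is off the critical path — its longest chain is 23 days, giving 12 of slack.
The critical path is still Drywall→Cabinets→Inspection→Appliances; finish is now 35 days.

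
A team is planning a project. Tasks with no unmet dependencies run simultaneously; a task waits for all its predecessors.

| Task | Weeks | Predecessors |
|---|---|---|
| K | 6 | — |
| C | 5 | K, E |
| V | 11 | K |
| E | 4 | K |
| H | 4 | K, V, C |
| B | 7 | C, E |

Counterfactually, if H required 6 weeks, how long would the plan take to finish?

Baseline: K→E→C→B = 6+4+5+7 = 22 → 22 weeks.
The longest path through H is only 21 weeks, so H has float 1.
The binding chain switches to K→V→H = 6+11+6 = 23; finish 23 weeks.

23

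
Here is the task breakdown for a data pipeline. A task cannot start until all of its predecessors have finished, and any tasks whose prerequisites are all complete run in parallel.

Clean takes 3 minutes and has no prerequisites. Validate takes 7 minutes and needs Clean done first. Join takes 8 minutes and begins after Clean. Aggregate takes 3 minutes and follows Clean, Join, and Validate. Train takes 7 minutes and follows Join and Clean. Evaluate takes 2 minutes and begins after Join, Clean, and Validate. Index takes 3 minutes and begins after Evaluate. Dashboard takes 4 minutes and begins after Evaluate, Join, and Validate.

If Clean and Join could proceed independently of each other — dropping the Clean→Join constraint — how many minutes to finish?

16

Before: longest chain Clean→Join→Train = 3+8+7 = 18, finish 18.
Without Clean→Join, Join's earliest start moves from 3 to 0.
After: Clean→Validate→Evaluate→Dashboard = 3+7+2+4 = 16 → 16 minutes.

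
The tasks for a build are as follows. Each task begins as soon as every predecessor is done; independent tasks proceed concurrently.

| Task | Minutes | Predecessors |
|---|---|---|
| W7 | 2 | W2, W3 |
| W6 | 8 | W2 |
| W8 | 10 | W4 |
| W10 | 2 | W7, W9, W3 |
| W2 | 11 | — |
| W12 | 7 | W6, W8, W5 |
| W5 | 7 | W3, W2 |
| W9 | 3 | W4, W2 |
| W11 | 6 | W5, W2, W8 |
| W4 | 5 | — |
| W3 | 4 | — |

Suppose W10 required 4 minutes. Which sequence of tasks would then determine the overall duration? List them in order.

W2, W6, W12

The binding path is W2→W6→W12 = 11+8+7 = 26; finish at 26 minutes.
W10 is off the critical path — its longest chain is 16 minutes, giving 10 of slack.
No other chain overtakes it, so the finish is 26 minutes.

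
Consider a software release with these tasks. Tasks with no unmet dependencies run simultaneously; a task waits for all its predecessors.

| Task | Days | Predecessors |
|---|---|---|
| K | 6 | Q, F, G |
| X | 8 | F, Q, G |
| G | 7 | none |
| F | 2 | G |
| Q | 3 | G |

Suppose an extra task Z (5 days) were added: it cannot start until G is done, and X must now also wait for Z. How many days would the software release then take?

Originally the software release takes 18 days.
With Z inserted, X now waits for max(F, Q, G, Z).
New critical path: G→Z→X = 7+5+8 = 20 ⇒ 20 days.

20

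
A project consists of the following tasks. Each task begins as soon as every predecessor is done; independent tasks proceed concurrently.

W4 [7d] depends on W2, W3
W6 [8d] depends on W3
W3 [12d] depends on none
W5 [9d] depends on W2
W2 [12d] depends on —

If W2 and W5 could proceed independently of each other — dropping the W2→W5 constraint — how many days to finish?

Before: longest chain W2→W5 = 12+9 = 21, finish 21.
Without W2→W5, W5's earliest start moves from 12 to 0.
The longest chain is now W3→W6 = 12+8 = 20, so the job takes 20 days.

20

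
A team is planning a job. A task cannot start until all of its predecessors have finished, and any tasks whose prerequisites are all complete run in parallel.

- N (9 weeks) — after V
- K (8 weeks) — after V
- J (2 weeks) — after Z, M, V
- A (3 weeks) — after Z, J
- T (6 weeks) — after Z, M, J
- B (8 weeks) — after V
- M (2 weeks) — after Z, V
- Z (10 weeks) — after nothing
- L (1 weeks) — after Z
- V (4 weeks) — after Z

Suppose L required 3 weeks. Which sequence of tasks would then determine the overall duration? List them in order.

Z, V, M, J, T

As given, the longest chain is Z→V→M→J→T = 10+4+2+2+6 = 24, so the finish is 24 weeks.
L has 13 weeks of float (longest path through it is 11).
No other chain overtakes it, so the finish is 24 weeks.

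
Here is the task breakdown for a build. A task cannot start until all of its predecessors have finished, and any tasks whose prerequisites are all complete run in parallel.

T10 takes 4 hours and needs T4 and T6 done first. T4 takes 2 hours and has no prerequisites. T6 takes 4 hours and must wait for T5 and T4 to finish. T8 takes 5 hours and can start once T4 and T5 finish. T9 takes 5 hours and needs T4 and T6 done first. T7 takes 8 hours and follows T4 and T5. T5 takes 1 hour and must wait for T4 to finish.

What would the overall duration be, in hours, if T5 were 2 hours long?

13

Critical path before the change: T4→T5→T6→T9 = 2+1+4+5 = 12 giving 12 hours.
Since T5 is critical, the +1 change carries straight to that chain (now 13 hours).
No other chain overtakes it, so the finish is 13 hours.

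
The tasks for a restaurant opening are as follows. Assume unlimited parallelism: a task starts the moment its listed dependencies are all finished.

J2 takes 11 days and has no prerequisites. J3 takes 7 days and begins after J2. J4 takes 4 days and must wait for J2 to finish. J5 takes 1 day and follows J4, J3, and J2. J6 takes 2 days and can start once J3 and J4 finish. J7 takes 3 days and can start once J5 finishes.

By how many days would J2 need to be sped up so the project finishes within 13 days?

Current finish: 22 days; target: 13.
J2 is on every critical path, so each day cut from J2 cuts the finish by one (this holds down to a finish of 12).
Need 22 − 13 = 9 days off J2 → J2 becomes 2 days, finish becomes 13.

9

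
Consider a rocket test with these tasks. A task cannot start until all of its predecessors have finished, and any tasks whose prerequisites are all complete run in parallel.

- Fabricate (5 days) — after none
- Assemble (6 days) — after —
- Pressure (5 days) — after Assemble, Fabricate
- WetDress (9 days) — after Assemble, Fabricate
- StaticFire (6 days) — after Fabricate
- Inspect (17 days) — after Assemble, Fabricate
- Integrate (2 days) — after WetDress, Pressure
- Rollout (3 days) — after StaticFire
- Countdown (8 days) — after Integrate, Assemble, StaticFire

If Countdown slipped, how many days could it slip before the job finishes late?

The longest chain is Assemble→WetDress→Integrate→Countdown = 6+9+2+8 = 25; overall finish 25 days.
Countdown finishes as early as 25 and must finish by 25.
Float = 25 − 25 = 0.

0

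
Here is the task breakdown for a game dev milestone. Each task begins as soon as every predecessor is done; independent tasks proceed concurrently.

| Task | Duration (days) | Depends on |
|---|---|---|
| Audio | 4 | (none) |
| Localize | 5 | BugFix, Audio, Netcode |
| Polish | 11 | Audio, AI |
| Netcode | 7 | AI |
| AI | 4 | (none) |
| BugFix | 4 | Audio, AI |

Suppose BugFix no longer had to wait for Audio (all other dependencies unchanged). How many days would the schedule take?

With the dependency in place, AI→Netcode→Localize = 4+7+5 = 16 sets the finish at 16 days.
Dropping Audio→BugFix doesn't change BugFix's earliest start (4); another predecessor still binds.
The longest chain is now AI→Netcode→Localize = 4+7+5 = 16, so the schedule takes 16 days.

16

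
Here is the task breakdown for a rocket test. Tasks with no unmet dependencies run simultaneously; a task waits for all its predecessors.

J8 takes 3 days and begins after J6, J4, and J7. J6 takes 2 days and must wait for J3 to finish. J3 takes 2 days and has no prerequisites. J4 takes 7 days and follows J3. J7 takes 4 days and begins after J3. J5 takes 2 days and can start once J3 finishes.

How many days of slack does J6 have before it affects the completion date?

J3→J4→J8 = 2+7+3 = 12 sets the makespan at 12 days.
Longest path through J6: 7 days (earliest finish 4, latest finish 9).
Float = 12 − 7 = 5.

5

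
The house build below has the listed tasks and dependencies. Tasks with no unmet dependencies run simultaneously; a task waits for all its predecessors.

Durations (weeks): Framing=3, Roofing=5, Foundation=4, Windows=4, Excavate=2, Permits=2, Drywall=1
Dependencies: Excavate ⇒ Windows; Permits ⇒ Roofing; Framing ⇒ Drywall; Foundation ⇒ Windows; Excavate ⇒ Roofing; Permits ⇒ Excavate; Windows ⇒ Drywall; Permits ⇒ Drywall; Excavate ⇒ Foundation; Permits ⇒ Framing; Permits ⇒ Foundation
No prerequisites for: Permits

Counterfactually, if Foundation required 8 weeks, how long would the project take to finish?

The binding path is Permits→Excavate→Foundation→Windows→Drywall = 2+2+4+4+1 = 13; finish at 13 weeks.
Foundation lies on that path, so at 8 weeks the path becomes 17 weeks.
That remains the longest chain; total 17 weeks.

17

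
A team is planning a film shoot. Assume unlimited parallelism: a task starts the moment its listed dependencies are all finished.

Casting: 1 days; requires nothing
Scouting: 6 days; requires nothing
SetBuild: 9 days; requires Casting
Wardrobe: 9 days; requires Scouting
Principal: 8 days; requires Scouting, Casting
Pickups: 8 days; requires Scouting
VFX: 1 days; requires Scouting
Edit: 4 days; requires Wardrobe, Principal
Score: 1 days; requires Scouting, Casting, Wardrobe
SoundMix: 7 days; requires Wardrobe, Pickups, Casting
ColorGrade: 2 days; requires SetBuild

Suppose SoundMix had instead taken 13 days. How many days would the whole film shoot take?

28

The binding path is Scouting→Wardrobe→SoundMix = 6+9+7 = 22; finish at 22 days.
SoundMix is on the critical path; changing it to 13 makes that path 28 days.
The critical path is still Scouting→Wardrobe→SoundMix; finish is now 28 days.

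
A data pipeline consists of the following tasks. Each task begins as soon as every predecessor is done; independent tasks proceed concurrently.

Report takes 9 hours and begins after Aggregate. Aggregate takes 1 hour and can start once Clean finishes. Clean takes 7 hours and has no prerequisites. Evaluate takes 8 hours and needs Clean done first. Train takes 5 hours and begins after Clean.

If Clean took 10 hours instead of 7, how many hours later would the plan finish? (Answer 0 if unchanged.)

The binding path is Clean→Aggregate→Report = 7+1+9 = 17; finish at 17 hours.
Since Clean is critical, the +3 change carries straight to that chain (now 20 hours).
That remains the longest chain; total 20 hours.
Change in finish: 20 − 17 = +3 hours.

3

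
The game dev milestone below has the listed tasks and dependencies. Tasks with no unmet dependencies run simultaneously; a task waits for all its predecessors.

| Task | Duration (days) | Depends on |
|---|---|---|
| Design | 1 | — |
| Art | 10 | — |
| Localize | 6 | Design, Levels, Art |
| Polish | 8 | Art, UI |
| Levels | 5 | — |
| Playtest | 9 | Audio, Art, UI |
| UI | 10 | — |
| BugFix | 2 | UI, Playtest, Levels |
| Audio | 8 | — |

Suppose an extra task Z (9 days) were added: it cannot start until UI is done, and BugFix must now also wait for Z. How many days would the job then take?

Originally the job takes 21 days.
With Z inserted, BugFix now waits for max(UI, Playtest, Levels, Z).
New critical path: Art→Playtest→BugFix = 10+9+2 = 21 ⇒ 21 days.

21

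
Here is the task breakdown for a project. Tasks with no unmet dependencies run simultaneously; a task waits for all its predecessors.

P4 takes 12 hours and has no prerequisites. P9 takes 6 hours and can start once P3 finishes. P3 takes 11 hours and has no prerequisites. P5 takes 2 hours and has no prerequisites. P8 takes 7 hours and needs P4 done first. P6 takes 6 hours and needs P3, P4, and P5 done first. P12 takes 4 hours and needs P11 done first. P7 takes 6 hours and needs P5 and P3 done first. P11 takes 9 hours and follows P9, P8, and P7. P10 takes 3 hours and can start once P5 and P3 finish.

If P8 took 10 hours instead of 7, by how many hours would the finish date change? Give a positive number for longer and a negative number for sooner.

3

Baseline: P4→P8→P11→P12 = 12+7+9+4 = 32 → 32 hours.
P8 lies on that path, so at 10 hours the path becomes 35 hours.
No other chain overtakes it, so the finish is 35 hours.
Change in finish: 35 − 32 = +3 hours.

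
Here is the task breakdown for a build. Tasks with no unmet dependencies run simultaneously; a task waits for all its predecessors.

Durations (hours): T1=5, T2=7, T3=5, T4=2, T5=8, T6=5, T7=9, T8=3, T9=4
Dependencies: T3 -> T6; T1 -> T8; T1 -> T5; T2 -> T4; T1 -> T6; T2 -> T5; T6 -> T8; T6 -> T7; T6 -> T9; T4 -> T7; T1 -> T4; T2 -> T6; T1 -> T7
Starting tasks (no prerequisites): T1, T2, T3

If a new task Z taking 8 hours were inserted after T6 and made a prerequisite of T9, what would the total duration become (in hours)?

Originally the job takes 21 hours.
With Z inserted, T9 now waits for max(T6, Z).
New critical path: T2→T6→Z→T9 = 7+5+8+4 = 24 ⇒ 24 hours.

24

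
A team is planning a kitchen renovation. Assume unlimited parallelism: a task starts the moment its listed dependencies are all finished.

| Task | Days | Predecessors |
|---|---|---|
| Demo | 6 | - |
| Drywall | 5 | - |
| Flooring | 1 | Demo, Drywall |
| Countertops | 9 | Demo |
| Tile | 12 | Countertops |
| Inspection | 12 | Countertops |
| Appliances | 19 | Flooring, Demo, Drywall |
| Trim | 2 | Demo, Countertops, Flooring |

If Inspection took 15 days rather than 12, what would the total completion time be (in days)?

30

The binding path is Demo→Countertops→Inspection = 6+9+12 = 27; finish at 27 days.
Inspection is on the critical path; changing it to 15 makes that path 30 days.
That remains the longest chain; total 30 days.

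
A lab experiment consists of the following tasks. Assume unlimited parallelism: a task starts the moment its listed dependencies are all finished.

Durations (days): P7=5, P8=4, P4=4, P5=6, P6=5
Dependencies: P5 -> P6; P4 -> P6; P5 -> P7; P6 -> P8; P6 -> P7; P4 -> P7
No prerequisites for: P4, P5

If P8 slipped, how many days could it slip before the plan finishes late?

The longest chain is P5→P6→P7 = 6+5+5 = 16; overall finish 16 days.
Longest path through P8: 15 days (earliest finish 15, latest finish 16).
Slack of P8 = 12 − 11 = 1 day.

1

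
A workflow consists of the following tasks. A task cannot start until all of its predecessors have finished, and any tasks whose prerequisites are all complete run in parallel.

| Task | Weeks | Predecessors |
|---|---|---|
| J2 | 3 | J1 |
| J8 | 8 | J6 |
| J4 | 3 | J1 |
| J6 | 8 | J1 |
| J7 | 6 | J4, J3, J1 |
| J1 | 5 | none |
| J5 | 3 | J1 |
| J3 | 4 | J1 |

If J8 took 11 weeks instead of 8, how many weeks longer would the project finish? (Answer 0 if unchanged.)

As given, the longest chain is J1→J6→J8 = 5+8+8 = 21, so the finish is 21 weeks.
J8 lies on that path, so at 11 weeks the path becomes 24 weeks.
That remains the longest chain; total 24 weeks.
Change in finish: 24 − 21 = +3 weeks.

3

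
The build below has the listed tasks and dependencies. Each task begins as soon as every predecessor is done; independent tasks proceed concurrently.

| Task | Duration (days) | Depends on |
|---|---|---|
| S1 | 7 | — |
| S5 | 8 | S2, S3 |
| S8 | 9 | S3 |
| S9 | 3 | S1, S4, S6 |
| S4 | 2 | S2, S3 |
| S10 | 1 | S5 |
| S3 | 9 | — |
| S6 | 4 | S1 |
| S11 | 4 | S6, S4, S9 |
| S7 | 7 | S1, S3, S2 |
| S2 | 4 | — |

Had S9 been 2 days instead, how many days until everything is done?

Baseline: S1→S6→S9→S11 = 7+4+3+4 = 18 → 18 days.
S9 lies on that path, so at 2 days the path becomes 17 days.
New critical path: S3→S5→S10 = 9+8+1 = 18 ⇒ 18 days.

18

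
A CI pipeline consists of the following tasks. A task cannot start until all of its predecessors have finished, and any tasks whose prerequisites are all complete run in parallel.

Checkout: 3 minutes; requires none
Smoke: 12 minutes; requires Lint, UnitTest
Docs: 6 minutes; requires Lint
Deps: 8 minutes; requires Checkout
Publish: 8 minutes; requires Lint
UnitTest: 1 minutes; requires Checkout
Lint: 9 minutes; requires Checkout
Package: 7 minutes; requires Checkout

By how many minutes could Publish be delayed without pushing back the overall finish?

4

Checkout→Lint→Smoke = 3+9+12 = 24 sets the makespan at 24 minutes.
The longest chain containing Publish totals 20 minutes.
Float = 24 − 20 = 4.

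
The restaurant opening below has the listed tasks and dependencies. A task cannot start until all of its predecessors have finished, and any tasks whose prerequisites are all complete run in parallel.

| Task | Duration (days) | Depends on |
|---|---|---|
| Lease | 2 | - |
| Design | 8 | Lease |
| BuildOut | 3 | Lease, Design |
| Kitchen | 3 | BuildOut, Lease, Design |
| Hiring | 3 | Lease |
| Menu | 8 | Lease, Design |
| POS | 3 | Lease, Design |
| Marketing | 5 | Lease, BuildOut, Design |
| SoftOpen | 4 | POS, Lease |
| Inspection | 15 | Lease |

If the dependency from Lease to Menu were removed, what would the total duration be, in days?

With the dependency in place, Lease→Design→BuildOut→Marketing = 2+8+3+5 = 18 sets the finish at 18 days.
Dropping Lease→Menu doesn't change Menu's earliest start (10); another predecessor still binds.
After: Lease→Design→BuildOut→Marketing = 2+8+3+5 = 18 → 18 days.

18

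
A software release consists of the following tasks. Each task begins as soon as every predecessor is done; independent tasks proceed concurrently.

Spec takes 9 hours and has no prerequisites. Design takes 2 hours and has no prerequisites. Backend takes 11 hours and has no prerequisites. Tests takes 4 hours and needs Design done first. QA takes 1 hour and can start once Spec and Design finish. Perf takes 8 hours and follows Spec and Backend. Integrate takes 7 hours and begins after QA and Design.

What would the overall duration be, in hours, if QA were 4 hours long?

As given, the longest chain is Backend→Perf = 11+8 = 19, so the finish is 19 hours.
QA has 2 hours of float (longest path through it is 17).
Now Spec→QA→Integrate = 9+4+7 = 20 is longest, so the finish becomes 20 hours.

20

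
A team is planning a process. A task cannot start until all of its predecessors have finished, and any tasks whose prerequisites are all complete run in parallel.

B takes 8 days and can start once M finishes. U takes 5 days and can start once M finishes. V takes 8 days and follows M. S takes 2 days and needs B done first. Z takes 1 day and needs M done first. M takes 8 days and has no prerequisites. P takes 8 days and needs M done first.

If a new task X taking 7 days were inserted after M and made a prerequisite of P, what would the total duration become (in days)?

Originally the plan takes 18 days.
With X inserted, P now waits for max(M, X).
New critical path: M→X→P = 8+7+8 = 23 ⇒ 23 days.

23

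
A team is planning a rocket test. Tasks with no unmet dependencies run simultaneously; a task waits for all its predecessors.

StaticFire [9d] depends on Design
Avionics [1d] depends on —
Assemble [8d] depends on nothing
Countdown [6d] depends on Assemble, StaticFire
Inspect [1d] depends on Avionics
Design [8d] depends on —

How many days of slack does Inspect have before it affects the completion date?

21

Critical path: Design→StaticFire→Countdown = 8+9+6 = 23, so the finish is 23 days.
Longest path through Inspect: 2 days (earliest finish 2, latest finish 23).
Slack of Inspect = 22 − 1 = 21 days.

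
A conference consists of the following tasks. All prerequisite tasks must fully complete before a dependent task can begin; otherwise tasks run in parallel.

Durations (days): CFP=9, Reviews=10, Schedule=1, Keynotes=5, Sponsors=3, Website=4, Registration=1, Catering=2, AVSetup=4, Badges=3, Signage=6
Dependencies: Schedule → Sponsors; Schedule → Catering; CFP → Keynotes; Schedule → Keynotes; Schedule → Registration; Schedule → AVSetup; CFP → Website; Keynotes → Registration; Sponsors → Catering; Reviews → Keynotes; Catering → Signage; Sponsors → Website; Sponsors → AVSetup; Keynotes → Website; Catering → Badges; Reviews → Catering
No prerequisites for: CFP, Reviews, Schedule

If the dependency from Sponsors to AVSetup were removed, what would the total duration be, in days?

19

With the dependency in place, Reviews→Keynotes→Website = 10+5+4 = 19 sets the finish at 19 days.
Without Sponsors→AVSetup, AVSetup's earliest start moves from 4 to 1.
After: Reviews→Keynotes→Website = 10+5+4 = 19 → 19 days.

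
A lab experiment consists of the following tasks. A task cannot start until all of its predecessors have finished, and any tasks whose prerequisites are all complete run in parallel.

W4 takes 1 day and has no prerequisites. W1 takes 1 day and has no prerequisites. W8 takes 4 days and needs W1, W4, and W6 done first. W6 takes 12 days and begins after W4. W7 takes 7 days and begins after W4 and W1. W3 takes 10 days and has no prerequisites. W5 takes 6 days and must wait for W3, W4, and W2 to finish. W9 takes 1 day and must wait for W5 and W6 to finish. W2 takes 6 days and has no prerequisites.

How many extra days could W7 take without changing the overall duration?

Critical path: W3→W5→W9 = 10+6+1 = 17, so the finish is 17 days.
The longest chain containing W7 totals 8 days.
Float = 17 − 8 = 9.

9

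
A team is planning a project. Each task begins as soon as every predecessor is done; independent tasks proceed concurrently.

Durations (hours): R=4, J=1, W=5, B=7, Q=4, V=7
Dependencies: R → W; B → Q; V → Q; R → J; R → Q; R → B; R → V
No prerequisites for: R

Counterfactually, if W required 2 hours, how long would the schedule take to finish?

Critical path before the change: R→V→Q = 4+7+4 = 15 giving 15 hours.
The longest path through W is only 9 hours, so W has float 6.
That remains the longest chain; total 15 hours.

15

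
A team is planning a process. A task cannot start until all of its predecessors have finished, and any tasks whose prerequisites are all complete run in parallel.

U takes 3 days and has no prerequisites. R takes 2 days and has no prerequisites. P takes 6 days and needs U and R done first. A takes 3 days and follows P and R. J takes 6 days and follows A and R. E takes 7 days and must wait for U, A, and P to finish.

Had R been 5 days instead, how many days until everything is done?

21

The binding path is U→P→A→E = 3+6+3+7 = 19; finish at 19 days.
R is off the critical path — its longest chain is 18 days, giving 1 of slack.
Now R→P→A→E = 5+6+3+7 = 21 is longest, so the finish becomes 21 days.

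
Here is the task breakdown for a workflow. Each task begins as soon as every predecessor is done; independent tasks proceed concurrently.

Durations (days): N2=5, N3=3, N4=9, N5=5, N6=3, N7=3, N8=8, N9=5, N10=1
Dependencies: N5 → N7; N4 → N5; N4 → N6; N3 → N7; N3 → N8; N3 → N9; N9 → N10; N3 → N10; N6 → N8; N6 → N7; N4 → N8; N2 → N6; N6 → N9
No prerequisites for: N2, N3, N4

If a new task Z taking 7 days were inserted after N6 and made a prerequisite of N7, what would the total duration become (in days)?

Originally the workflow takes 20 days.
With Z inserted, N7 now waits for max(N6, N5, N3, Z).
New critical path: N4→N6→Z→N7 = 9+3+7+3 = 22 ⇒ 22 days.

22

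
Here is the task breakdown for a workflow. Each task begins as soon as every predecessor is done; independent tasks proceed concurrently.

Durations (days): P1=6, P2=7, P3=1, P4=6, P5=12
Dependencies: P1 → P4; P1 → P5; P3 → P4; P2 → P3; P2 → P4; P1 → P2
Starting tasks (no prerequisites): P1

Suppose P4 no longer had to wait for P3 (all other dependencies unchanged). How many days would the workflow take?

Original critical path: P1→P2→P3→P4 = 6+7+1+6 = 20 ⇒ 20 days.
Without P3→P4, P4's earliest start moves from 14 to 13.
New critical path: P1→P2→P4 = 6+7+6 = 19 ⇒ 19 days.

19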